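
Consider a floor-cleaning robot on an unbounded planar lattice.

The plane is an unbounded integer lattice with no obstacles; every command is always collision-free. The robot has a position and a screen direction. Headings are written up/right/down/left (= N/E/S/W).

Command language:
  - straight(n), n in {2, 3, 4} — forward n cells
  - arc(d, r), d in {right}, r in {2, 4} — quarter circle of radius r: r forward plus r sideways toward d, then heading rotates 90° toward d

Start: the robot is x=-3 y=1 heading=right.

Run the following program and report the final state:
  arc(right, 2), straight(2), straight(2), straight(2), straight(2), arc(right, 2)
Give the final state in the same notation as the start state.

from: x=-3 y=1 heading=right
t=1 arc(right, 2) ⇒ x=-1 y=-1 heading=down
t=2 straight(2) ⇒ x=-1 y=-3 heading=down
t=3 straight(2) ⇒ x=-1 y=-5 heading=down
t=4 straight(2) ⇒ x=-1 y=-7 heading=down
t=5 straight(2) ⇒ x=-1 y=-9 heading=down
t=6 arc(right, 2) ⇒ x=-3 y=-11 heading=left

x=-3 y=-11 heading=left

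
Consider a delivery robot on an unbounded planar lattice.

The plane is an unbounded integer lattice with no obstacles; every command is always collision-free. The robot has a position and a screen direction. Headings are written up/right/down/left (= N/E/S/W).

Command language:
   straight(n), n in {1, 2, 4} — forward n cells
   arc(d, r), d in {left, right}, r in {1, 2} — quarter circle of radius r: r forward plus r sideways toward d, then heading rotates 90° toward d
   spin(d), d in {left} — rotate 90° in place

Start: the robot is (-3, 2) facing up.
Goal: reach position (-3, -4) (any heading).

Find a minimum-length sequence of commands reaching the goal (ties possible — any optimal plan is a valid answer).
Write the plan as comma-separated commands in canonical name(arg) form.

arc(left, 1), arc(left, 1), straight(4), arc(left, 2)

initial: (-3, 2) facing up
t=1 arc(left, 1) ⇒ (-4, 3) facing left
t=2 arc(left, 1) ⇒ (-5, 2) facing down
t=3 straight(4) ⇒ (-5, -2) facing down
t=4 arc(left, 2) ⇒ (-3, -4) facing right
nothing shorter than 4 reaches the goal.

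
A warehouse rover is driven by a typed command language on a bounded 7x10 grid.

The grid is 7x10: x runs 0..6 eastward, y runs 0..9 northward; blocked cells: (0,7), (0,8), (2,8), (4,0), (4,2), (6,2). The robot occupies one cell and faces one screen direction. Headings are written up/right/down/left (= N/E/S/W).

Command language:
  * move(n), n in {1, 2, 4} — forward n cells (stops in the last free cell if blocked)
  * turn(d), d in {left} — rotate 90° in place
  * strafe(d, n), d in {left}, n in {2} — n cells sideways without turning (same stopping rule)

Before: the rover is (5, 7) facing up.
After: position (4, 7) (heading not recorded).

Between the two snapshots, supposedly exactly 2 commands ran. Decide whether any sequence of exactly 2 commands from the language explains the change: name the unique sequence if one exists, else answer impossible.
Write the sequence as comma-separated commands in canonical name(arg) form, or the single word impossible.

turn(left), move(1)

key: order matters: swapping turn(left) and move(1) lands elsewhere
initial: (5, 7) facing up
step 1 (turn(left)): (5, 7) facing left
step 2 (move(1)): (4, 7) facing left
no rival 2-sequence matches.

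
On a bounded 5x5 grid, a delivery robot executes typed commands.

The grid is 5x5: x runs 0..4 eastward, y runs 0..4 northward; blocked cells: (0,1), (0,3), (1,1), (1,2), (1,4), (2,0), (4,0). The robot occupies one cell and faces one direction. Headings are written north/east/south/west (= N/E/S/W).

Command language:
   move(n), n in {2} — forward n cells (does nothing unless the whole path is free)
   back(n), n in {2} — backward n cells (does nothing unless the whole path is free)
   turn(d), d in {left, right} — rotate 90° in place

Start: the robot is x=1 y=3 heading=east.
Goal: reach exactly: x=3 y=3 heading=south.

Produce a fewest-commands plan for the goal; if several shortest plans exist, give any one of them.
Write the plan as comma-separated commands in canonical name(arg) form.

move(2), turn(right)

initial: x=1 y=3 heading=east
step 1 (move(2)): x=3 y=3 heading=east
step 2 (turn(right)): x=3 y=3 heading=south
nothing shorter than 2 reaches the goal.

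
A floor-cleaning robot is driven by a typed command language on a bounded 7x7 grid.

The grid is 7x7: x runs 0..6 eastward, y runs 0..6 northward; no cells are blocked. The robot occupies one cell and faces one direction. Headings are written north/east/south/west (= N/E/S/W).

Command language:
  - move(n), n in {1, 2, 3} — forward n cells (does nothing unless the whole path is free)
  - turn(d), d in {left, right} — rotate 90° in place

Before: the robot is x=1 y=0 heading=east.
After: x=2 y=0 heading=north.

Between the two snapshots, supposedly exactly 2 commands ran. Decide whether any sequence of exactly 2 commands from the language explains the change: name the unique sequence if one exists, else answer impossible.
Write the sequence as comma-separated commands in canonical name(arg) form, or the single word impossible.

key: order matters: swapping move(1) and turn(left) lands elsewhere
initial: x=1 y=0 heading=east
1. move(1) → x=2 y=0 heading=east
2. turn(left) → x=2 y=0 heading=north
no rival 2-sequence matches.

move(1), turn(left)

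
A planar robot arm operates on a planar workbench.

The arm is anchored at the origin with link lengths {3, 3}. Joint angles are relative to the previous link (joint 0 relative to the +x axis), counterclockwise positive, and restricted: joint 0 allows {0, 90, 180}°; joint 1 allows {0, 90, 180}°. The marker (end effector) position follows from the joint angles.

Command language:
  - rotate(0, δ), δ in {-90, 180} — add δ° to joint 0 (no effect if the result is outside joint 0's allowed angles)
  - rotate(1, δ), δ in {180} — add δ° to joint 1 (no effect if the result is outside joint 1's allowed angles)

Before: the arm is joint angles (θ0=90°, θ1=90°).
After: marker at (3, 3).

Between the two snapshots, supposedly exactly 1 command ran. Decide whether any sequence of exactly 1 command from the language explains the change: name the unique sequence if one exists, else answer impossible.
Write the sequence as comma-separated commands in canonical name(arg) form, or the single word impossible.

rotate(0, -90)

from: joint angles (θ0=90°, θ1=90°)
step 1 (rotate(0, -90)): joint angles (θ0=0°, θ1=90°)
uniquely the one of 3 1-step routes that fits.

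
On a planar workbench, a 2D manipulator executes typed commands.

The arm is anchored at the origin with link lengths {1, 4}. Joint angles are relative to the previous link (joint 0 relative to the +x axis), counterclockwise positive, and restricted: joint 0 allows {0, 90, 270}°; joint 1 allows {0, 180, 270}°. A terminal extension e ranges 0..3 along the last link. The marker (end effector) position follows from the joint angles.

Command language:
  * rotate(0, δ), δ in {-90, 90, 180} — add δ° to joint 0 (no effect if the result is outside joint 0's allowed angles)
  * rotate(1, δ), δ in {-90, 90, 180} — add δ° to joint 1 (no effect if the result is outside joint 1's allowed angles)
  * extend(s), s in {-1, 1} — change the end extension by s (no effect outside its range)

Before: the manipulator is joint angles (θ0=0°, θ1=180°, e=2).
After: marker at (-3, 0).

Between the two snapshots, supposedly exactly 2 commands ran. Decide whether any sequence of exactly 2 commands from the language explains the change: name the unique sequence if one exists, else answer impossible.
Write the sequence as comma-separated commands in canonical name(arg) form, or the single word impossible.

t0: joint angles (θ0=0°, θ1=180°, e=2)
[1] after extend(-1): joint angles (θ0=0°, θ1=180°, e=1)
[2] after extend(-1): joint angles (θ0=0°, θ1=180°, e=0)
all 64 alternatives checked — unique.

extend(-1), extend(-1)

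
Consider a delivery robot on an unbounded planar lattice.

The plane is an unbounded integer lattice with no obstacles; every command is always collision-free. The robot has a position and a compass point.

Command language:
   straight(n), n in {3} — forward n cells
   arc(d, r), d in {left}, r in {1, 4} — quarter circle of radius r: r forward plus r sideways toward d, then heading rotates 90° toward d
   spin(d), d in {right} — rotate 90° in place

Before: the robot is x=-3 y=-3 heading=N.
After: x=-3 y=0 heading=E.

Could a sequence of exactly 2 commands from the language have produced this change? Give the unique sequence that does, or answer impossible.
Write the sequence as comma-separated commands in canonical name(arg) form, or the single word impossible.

key: position moved to (-3,0) AND the heading swung to E — translation plus rotation needed
t0: x=-3 y=-3 heading=N
1. straight(3) → x=-3 y=0 heading=N
2. spin(right) → x=-3 y=0 heading=E
uniquely the one of 16 2-step routes that fits.

straight(3), spin(right)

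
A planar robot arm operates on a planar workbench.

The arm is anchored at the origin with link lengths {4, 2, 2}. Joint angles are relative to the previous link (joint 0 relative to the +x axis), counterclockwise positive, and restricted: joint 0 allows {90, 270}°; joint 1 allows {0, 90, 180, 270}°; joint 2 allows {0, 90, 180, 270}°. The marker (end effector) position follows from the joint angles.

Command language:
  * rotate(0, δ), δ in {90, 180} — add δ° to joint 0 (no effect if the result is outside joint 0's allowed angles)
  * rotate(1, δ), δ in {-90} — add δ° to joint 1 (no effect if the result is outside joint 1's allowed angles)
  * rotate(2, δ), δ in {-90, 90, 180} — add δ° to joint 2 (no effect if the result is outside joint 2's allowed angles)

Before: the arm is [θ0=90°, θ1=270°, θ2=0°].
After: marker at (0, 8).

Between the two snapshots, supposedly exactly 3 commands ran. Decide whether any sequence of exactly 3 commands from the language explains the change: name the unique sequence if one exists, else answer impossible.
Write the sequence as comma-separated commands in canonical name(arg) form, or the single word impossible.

rotate(1, -90), rotate(1, -90), rotate(1, -90)

initial: [θ0=90°, θ1=270°, θ2=0°]
1. rotate(1, -90) → [θ0=90°, θ1=180°, θ2=0°]
2. rotate(1, -90) → [θ0=90°, θ1=90°, θ2=0°]
3. rotate(1, -90) → [θ0=90°, θ1=0°, θ2=0°]
all 216 alternatives checked — unique.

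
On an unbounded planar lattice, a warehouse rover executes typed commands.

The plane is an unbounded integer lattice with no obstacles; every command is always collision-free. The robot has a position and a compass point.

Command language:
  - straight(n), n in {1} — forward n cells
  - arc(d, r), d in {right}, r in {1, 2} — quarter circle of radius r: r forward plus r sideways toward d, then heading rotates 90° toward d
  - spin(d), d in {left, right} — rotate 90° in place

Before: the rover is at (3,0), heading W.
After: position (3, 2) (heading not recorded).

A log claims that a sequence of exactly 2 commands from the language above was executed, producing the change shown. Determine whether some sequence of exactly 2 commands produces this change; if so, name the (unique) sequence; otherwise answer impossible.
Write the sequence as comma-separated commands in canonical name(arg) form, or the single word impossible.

arc(right, 1), arc(right, 1)

start: at (3,0), heading W
step 1 (arc(right, 1)): at (2,1), heading N
step 2 (arc(right, 1)): at (3,2), heading E
no other 2-command option fits: unique.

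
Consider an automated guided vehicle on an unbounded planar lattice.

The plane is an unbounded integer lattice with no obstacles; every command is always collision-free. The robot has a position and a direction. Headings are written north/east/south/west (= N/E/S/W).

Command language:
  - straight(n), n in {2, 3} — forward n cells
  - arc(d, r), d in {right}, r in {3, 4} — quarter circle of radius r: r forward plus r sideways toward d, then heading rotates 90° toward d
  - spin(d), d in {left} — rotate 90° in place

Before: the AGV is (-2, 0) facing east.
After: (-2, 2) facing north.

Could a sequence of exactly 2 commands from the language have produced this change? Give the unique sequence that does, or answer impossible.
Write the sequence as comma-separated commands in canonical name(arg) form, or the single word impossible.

spin(left), straight(2)

key: order matters: swapping spin(left) and straight(2) lands elsewhere
initial: (-2, 0) facing east
1. spin(left) → (-2, 0) facing north
2. straight(2) → (-2, 2) facing north
no rival 2-sequence matches.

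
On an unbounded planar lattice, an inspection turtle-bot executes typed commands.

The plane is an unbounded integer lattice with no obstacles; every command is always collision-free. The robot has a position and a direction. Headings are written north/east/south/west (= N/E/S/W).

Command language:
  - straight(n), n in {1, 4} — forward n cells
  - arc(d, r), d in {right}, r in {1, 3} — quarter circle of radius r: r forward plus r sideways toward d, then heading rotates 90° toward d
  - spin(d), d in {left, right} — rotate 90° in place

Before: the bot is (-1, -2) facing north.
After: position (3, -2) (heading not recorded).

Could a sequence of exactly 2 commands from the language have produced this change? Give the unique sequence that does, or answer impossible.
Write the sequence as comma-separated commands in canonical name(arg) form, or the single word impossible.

spin(right), straight(4)

key: order matters: swapping spin(right) and straight(4) lands elsewhere
start: (-1, -2) facing north
t=1 spin(right) ⇒ (-1, -2) facing east
t=2 straight(4) ⇒ (3, -2) facing east
no rival 2-sequence matches.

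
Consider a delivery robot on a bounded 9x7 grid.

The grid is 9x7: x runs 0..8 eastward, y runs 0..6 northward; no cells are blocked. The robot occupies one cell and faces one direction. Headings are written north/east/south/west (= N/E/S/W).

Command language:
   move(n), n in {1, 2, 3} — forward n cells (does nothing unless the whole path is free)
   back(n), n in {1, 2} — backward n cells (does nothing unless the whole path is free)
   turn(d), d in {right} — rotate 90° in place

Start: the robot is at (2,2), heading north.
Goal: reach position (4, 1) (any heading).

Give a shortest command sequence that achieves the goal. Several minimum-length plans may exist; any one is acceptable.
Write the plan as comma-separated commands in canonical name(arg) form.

t0: at (2,2), heading north
1. back(1) → at (2,1), heading north
2. turn(right) → at (2,1), heading east
3. move(2) → at (4,1), heading east
shorter routes all fall short; 3 is best.

back(1), turn(right), move(2)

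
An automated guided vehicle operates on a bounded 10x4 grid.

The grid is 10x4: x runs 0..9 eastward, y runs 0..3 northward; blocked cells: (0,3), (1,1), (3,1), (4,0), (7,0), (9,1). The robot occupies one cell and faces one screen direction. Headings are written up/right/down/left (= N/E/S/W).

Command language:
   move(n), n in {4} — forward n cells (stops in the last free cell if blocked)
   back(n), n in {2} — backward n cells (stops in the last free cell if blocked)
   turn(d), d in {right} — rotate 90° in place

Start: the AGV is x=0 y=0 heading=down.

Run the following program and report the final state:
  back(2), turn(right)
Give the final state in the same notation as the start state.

x=0 y=2 heading=left

t0: x=0 y=0 heading=down
t=1 back(2) ⇒ x=0 y=2 heading=down
t=2 turn(right) ⇒ x=0 y=2 heading=left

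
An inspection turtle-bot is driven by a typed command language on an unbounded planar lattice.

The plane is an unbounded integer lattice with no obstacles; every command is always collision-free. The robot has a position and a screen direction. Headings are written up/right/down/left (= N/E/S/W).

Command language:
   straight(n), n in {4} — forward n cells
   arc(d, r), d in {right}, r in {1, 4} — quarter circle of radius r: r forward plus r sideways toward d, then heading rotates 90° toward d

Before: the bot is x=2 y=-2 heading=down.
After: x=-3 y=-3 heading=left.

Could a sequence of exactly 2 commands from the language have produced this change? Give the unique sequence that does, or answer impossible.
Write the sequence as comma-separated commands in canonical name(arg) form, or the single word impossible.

arc(right, 1), straight(4)

key: position moved to (-3,-3) AND the heading swung to W — translation plus rotation needed
t0: x=2 y=-2 heading=down
[1] after arc(right, 1): x=1 y=-3 heading=left
[2] after straight(4): x=-3 y=-3 heading=left
all 9 alternatives checked — unique.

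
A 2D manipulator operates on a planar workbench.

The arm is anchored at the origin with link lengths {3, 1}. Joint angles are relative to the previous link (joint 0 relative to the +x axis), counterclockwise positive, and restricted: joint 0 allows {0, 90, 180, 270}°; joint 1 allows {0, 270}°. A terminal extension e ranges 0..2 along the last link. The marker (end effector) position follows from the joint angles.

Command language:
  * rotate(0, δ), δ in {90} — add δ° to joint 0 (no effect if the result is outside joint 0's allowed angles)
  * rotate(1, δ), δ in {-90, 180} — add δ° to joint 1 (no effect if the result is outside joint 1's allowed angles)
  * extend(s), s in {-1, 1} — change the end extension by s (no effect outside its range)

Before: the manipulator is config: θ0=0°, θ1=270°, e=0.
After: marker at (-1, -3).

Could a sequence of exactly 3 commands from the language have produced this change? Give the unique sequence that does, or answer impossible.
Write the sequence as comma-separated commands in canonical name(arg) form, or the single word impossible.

start: config: θ0=0°, θ1=270°, e=0
[1] after rotate(0, 90): config: θ0=90°, θ1=270°, e=0
[2] after rotate(0, 90): config: θ0=180°, θ1=270°, e=0
[3] after rotate(0, 90): config: θ0=270°, θ1=270°, e=0
uniquely the one of 125 3-step routes that fits.

rotate(0, 90), rotate(0, 90), rotate(0, 90)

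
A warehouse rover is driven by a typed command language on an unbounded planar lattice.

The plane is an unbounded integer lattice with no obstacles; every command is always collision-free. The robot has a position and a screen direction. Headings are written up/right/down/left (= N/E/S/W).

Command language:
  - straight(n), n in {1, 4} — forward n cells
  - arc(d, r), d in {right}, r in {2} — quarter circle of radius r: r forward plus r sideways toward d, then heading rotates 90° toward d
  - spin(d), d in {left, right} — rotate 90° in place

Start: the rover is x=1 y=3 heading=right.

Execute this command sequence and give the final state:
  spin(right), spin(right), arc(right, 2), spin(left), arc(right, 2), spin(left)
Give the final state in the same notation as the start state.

x=-3 y=7 heading=left

t0: x=1 y=3 heading=right
t=1 spin(right) ⇒ x=1 y=3 heading=down
t=2 spin(right) ⇒ x=1 y=3 heading=left
t=3 arc(right, 2) ⇒ x=-1 y=5 heading=up
t=4 spin(left) ⇒ x=-1 y=5 heading=left
t=5 arc(right, 2) ⇒ x=-3 y=7 heading=up
t=6 spin(left) ⇒ x=-3 y=7 heading=left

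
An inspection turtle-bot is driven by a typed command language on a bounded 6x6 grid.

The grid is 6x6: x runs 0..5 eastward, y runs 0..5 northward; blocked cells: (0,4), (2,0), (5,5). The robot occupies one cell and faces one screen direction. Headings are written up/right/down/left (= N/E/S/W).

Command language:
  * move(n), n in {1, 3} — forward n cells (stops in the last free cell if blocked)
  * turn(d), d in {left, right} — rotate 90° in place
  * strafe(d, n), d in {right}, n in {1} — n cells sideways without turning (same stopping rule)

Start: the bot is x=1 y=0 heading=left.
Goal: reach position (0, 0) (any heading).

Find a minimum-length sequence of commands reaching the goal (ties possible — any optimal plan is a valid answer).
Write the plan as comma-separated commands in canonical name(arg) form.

from: x=1 y=0 heading=left
[1] after move(3): x=0 y=0 heading=left
shorter routes all fall short; 1 is best.

move(3)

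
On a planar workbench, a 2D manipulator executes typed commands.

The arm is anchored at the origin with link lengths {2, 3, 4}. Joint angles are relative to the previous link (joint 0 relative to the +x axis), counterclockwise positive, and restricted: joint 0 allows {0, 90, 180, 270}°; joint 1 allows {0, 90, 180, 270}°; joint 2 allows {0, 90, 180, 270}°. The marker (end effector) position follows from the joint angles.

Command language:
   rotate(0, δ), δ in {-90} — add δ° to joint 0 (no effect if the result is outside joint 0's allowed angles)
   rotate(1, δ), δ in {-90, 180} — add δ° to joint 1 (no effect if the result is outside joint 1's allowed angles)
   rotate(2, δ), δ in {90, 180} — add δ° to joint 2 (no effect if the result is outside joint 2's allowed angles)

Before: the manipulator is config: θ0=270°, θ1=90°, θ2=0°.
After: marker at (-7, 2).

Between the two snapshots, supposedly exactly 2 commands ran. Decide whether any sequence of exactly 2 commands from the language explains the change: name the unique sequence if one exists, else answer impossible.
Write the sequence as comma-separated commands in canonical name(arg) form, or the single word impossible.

rotate(0, -90), rotate(0, -90)

begin: config: θ0=270°, θ1=90°, θ2=0°
1. rotate(0, -90) → config: θ0=180°, θ1=90°, θ2=0°
2. rotate(0, -90) → config: θ0=90°, θ1=90°, θ2=0°
no rival 2-sequence matches.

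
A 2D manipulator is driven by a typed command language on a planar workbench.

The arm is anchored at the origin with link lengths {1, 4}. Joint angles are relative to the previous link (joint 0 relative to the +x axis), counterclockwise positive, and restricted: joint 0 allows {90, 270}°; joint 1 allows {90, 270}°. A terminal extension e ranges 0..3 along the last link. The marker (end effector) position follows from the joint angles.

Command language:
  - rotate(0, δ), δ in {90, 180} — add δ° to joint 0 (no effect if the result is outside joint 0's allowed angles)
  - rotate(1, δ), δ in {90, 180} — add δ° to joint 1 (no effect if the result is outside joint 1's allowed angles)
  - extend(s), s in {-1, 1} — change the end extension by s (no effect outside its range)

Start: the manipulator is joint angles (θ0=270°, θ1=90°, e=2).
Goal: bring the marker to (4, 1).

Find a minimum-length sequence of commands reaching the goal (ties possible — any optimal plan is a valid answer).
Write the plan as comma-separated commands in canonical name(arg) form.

from: joint angles (θ0=270°, θ1=90°, e=2)
1. extend(-1) → joint angles (θ0=270°, θ1=90°, e=1)
2. extend(-1) → joint angles (θ0=270°, θ1=90°, e=0)
3. rotate(0, 180) → joint angles (θ0=90°, θ1=90°, e=0)
4. rotate(1, 180) → joint angles (θ0=90°, θ1=270°, e=0)
shorter routes all fall short; 4 is best.

extend(-1), extend(-1), rotate(0, 180), rotate(1, 180)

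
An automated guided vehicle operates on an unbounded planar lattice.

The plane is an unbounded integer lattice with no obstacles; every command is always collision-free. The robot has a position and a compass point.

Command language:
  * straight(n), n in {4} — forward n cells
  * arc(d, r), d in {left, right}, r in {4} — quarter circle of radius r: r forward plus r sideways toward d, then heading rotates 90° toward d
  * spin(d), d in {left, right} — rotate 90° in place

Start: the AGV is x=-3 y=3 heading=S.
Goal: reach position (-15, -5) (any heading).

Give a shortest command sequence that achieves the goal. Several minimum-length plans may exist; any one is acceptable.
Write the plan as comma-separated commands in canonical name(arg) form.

arc(right, 4), straight(4), arc(left, 4)

initial: x=-3 y=3 heading=S
1. arc(right, 4) → x=-7 y=-1 heading=W
2. straight(4) → x=-11 y=-1 heading=W
3. arc(left, 4) → x=-15 y=-5 heading=S
nothing shorter than 3 reaches the goal.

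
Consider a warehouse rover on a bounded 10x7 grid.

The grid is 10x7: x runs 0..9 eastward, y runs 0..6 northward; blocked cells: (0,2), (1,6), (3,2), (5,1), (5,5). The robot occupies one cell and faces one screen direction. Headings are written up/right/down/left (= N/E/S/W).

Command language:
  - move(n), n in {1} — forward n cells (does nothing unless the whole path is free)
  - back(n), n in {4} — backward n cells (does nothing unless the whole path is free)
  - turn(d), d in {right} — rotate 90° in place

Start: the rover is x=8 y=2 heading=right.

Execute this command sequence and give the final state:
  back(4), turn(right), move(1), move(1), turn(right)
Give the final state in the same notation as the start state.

initial: x=8 y=2 heading=right
step 1 (back(4)): x=4 y=2 heading=right
step 2 (turn(right)): x=4 y=2 heading=down
step 3 (move(1)): x=4 y=1 heading=down
step 4 (move(1)): x=4 y=0 heading=down
step 5 (turn(right)): x=4 y=0 heading=left

x=4 y=0 heading=left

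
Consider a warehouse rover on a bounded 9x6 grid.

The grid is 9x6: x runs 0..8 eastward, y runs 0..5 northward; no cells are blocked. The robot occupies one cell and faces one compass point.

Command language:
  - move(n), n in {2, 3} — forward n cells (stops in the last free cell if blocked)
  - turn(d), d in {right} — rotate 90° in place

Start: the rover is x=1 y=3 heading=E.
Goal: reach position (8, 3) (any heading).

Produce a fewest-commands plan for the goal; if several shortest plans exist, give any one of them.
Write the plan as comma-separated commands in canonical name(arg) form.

from: x=1 y=3 heading=E
t=1 move(3) ⇒ x=4 y=3 heading=E
t=2 move(3) ⇒ x=7 y=3 heading=E
t=3 move(3) ⇒ x=8 y=3 heading=E
no 2-step plan works, so 3 is optimal.

move(3), move(3), move(3)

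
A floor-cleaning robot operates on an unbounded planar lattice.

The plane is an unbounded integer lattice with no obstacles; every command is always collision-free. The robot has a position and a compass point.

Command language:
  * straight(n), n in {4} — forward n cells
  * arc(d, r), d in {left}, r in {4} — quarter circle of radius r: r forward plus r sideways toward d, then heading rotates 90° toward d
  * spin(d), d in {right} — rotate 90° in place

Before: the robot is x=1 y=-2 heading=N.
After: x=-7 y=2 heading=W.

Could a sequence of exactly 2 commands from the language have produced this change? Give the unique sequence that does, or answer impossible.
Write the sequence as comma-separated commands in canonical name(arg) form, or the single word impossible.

key: order matters: swapping arc(left, 4) and straight(4) lands elsewhere
initial: x=1 y=-2 heading=N
1. arc(left, 4) → x=-3 y=2 heading=W
2. straight(4) → x=-7 y=2 heading=W
all 9 alternatives checked — unique.

arc(left, 4), straight(4)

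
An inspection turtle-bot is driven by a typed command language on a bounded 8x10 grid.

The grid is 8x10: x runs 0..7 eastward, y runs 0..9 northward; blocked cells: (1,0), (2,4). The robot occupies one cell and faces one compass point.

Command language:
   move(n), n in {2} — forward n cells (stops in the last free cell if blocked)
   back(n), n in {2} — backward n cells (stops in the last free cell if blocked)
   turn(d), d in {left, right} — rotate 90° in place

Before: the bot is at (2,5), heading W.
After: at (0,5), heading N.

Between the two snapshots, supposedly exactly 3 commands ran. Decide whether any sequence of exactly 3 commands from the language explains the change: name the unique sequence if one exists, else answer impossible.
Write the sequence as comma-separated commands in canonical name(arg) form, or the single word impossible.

key: order matters: swapping move(2) and turn(right) lands elsewhere
begin: at (2,5), heading W
t=1 move(2) ⇒ at (0,5), heading W
t=2 move(2) ⇒ at (0,5), heading W
t=3 turn(right) ⇒ at (0,5), heading N
uniquely the one of 64 3-step routes that fits.

move(2), move(2), turn(right)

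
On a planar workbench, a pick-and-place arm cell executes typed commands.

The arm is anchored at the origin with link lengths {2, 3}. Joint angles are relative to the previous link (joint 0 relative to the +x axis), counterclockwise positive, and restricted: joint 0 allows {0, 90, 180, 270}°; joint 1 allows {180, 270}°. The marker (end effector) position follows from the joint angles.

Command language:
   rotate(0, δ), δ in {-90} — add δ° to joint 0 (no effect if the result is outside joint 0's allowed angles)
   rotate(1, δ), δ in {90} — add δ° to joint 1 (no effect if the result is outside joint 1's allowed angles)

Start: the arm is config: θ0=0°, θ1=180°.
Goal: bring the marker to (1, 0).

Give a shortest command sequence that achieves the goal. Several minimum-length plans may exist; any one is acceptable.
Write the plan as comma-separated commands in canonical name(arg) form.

rotate(0, -90), rotate(0, -90)

start: config: θ0=0°, θ1=180°
1. rotate(0, -90) → config: θ0=270°, θ1=180°
2. rotate(0, -90) → config: θ0=180°, θ1=180°
no 1-step plan works, so 2 is optimal.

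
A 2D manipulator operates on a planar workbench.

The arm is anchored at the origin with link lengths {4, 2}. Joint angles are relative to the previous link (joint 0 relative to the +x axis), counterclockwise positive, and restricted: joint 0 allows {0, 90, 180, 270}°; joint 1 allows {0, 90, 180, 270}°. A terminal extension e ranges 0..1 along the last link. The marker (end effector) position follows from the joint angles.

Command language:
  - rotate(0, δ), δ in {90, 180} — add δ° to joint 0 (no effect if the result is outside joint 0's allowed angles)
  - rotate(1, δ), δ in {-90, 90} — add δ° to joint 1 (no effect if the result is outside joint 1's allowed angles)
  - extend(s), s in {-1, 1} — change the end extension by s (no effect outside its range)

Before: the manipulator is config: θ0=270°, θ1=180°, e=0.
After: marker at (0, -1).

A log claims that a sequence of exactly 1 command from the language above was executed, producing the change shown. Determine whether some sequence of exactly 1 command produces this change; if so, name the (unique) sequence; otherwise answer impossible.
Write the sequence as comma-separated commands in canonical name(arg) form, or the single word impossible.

from: config: θ0=270°, θ1=180°, e=0
[1] after extend(1): config: θ0=270°, θ1=180°, e=1
all 6 alternatives checked — unique.

extend(1)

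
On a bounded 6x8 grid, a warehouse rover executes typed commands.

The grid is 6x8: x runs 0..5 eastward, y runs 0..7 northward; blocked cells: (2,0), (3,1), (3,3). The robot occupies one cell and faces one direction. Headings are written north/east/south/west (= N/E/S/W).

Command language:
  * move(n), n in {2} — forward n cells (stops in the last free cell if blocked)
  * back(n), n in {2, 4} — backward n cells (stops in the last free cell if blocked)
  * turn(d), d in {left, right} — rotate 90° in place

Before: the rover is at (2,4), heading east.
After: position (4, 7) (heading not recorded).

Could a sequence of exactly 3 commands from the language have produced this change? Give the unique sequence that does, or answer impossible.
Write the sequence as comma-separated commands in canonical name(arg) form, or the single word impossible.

key: running back(4) before move(2) would end elsewhere — order is forced
t0: at (2,4), heading east
t=1 move(2) ⇒ at (4,4), heading east
t=2 turn(right) ⇒ at (4,4), heading south
t=3 back(4) ⇒ at (4,7), heading south
all 125 alternatives checked — unique.

move(2), turn(right), back(4)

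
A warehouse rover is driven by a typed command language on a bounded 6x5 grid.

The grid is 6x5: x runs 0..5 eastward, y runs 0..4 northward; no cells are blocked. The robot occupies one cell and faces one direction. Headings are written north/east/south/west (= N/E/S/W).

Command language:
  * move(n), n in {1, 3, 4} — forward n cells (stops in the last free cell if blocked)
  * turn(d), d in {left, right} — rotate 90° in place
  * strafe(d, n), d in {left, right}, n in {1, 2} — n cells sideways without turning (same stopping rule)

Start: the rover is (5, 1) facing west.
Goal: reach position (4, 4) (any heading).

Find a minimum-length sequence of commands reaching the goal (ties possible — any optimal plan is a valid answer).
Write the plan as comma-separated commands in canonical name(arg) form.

t0: (5, 1) facing west
1. strafe(right, 2) → (5, 3) facing west
2. strafe(right, 2) → (5, 4) facing west
3. move(1) → (4, 4) facing west
no 2-step plan works, so 3 is optimal.

strafe(right, 2), strafe(right, 2), move(1)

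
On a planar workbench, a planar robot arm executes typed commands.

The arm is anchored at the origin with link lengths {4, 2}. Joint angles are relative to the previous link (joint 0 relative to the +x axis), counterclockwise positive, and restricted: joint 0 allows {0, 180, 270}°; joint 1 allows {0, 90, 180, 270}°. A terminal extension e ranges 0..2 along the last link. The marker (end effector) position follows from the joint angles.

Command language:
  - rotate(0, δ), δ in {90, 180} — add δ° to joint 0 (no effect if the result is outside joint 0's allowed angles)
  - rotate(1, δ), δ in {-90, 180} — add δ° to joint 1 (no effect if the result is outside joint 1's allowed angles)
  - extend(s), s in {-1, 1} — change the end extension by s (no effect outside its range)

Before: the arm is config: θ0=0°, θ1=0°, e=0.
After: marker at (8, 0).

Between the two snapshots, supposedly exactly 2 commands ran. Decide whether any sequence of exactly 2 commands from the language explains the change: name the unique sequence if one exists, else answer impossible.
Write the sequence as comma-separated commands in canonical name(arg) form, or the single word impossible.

start: config: θ0=0°, θ1=0°, e=0
t=1 extend(1) ⇒ config: θ0=0°, θ1=0°, e=1
t=2 extend(1) ⇒ config: θ0=0°, θ1=0°, e=2
no rival 2-sequence matches.

extend(1), extend(1)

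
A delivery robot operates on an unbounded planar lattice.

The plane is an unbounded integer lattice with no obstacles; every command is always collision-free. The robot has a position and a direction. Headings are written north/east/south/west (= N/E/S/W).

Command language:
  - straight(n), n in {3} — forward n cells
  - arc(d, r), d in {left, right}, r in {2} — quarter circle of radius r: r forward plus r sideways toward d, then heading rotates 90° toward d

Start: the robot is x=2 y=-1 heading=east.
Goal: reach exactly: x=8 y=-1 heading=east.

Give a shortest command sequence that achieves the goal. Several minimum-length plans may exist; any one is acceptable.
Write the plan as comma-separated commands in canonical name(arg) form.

begin: x=2 y=-1 heading=east
[1] after straight(3): x=5 y=-1 heading=east
[2] after straight(3): x=8 y=-1 heading=east
no 1-step plan works, so 2 is optimal.

straight(3), straight(3)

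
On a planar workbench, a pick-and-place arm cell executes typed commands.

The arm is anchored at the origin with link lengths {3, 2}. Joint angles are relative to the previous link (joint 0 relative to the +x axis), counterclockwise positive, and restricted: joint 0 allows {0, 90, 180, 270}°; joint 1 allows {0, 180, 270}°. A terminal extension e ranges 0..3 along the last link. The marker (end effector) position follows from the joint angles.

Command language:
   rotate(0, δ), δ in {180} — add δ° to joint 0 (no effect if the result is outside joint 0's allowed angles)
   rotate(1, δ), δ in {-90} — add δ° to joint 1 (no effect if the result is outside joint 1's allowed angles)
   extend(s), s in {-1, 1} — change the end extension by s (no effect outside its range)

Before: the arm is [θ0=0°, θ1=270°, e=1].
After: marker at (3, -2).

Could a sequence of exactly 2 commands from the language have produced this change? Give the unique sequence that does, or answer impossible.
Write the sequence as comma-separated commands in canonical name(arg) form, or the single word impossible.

begin: [θ0=0°, θ1=270°, e=1]
1. extend(-1) → [θ0=0°, θ1=270°, e=0]
2. extend(-1) → [θ0=0°, θ1=270°, e=0]
no other 2-command option fits: unique.

extend(-1), extend(-1)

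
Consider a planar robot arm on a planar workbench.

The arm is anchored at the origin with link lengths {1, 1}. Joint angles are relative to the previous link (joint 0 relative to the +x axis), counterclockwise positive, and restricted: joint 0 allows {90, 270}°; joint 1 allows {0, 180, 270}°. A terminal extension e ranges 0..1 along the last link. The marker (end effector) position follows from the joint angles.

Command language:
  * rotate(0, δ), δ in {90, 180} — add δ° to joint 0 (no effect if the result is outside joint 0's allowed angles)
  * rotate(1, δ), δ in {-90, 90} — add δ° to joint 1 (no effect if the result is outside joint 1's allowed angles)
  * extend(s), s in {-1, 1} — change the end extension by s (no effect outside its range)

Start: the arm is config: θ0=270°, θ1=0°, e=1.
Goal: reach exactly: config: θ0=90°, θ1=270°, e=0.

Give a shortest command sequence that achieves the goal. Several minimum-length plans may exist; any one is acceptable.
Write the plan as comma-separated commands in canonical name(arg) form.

begin: config: θ0=270°, θ1=0°, e=1
1. extend(-1) → config: θ0=270°, θ1=0°, e=0
2. rotate(0, 180) → config: θ0=90°, θ1=0°, e=0
3. rotate(1, -90) → config: θ0=90°, θ1=270°, e=0
shorter routes all fall short; 3 is best.

extend(-1), rotate(0, 180), rotate(1, -90)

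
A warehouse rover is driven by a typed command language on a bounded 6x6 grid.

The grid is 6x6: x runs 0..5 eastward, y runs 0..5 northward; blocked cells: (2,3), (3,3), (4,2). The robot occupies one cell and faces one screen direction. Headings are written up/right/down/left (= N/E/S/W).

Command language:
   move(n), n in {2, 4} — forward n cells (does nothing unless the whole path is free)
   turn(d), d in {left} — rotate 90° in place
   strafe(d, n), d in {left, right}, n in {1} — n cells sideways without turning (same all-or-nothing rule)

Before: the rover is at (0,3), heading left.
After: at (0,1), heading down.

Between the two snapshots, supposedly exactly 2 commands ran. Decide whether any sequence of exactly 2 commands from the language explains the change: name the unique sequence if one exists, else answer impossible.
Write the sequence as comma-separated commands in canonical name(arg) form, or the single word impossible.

turn(left), move(2)

key: cell and facing (now S) both changed — the 2 commands mix motion and turning
initial: at (0,3), heading left
[1] after turn(left): at (0,3), heading down
[2] after move(2): at (0,1), heading down
all 25 alternatives checked — unique.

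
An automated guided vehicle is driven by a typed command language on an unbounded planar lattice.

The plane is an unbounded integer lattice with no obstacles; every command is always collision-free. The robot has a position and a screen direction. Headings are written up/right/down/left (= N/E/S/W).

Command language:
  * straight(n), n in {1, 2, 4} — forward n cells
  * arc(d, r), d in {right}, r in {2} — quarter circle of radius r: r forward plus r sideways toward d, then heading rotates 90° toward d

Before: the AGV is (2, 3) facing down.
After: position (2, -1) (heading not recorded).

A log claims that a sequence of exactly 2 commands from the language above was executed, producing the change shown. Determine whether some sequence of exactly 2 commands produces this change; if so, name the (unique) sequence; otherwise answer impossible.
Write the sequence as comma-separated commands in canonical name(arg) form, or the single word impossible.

from: (2, 3) facing down
1. straight(2) → (2, 1) facing down
2. straight(2) → (2, -1) facing down
uniquely the one of 16 2-step routes that fits.

straight(2), straight(2)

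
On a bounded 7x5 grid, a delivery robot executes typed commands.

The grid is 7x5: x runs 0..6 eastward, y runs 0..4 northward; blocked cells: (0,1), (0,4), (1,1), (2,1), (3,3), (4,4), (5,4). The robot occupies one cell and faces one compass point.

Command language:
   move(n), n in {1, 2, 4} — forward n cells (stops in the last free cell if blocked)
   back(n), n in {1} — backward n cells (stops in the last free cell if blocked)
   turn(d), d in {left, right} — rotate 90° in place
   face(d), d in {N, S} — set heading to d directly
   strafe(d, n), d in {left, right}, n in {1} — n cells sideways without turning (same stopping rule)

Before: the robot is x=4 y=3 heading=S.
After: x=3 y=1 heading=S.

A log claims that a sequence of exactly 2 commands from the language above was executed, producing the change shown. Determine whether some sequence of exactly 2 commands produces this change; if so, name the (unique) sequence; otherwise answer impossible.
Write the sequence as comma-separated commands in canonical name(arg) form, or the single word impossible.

key: still facing S at the end — nothing in the sequence rotates
t0: x=4 y=3 heading=S
step 1 (move(2)): x=4 y=1 heading=S
step 2 (strafe(right, 1)): x=3 y=1 heading=S
no rival 2-sequence matches.

move(2), strafe(right, 1)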